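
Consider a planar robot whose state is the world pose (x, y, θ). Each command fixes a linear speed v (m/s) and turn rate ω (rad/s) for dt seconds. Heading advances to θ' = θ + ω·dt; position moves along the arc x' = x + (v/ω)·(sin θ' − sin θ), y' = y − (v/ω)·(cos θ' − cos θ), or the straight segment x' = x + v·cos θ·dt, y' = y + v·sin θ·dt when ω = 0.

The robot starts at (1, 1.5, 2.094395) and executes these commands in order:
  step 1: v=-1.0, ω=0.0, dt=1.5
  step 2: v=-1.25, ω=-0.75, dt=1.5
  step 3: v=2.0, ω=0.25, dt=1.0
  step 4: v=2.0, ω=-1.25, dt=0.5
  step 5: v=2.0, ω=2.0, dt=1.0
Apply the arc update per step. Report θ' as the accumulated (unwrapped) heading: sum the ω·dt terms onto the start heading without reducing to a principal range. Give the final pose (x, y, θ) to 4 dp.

(3.1621, 2.6546, 2.5944)

step 1: θ'=2.0944 (straight) → pose (1.7500, 0.2010, 2.0944)
step 2: θ'=0.9694 (R=1.6667) → pose (1.6809, -1.5754, 0.9694)
step 3: θ'=1.2194 (R=8.0000) → pose (2.5956, 0.1973, 1.2194)
step 4: θ'=0.5944 (R=-1.6000) → pose (3.2019, 0.9721, 0.5944)
step 5: θ'=2.5944 (R=1.0000) → pose (3.1621, 2.6546, 2.5944)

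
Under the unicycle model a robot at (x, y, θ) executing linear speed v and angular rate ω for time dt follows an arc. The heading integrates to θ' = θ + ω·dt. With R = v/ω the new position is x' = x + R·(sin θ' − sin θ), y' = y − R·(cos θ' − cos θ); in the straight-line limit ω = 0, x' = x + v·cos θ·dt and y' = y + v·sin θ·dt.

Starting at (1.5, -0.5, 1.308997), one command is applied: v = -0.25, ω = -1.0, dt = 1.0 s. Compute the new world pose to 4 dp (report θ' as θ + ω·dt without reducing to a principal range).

θ' = 1.3090 + -1.0·1.0 = 0.3090
R = v/ω = -0.25/-1.0 = 0.2500
x' = 1.5 + 0.2500·(sin 0.3090 − sin 1.3090) = 1.3345
y' = -0.5 − 0.2500·(cos 0.3090 − cos 1.3090) = -0.6735

(1.3345, -0.6735, 0.3090)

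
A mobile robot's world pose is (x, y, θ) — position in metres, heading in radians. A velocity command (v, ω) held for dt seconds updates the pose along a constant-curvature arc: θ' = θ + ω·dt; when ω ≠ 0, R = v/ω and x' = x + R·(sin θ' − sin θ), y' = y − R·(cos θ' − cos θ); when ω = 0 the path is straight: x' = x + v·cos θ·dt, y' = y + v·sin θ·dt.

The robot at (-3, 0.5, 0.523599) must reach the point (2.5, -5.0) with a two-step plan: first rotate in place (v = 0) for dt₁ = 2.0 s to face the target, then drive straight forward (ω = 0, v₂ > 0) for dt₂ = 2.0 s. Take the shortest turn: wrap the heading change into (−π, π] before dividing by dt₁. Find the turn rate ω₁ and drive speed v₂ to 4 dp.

ω₁ = -0.6545, v₂ = 3.8891

heading to target = atan2(-5−0.5, 2.5−-3) = -0.7854
Δθ = wrap(-0.7854 − 0.5236) = -1.3090; ω₁ = Δθ/dt₁ = -0.6545
distance = √((2.5−-3)² + (-5−0.5)²) = 7.7782; v₂ = distance/dt₂ = 3.8891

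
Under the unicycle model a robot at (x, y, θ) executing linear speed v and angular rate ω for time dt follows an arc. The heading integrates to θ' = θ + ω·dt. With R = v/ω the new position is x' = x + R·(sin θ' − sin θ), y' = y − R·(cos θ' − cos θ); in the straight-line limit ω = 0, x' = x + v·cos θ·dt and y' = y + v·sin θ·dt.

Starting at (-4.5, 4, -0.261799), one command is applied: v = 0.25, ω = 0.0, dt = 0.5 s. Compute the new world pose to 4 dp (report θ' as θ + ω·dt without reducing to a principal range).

(-4.3793, 3.9676, -0.2618)

θ' = -0.2618 + 0.0·0.5 = -0.2618
ω = 0 → straight: x' = -4.5 + 0.25·cos(-0.2618)·0.5 = -4.3793
y' = 4 + 0.25·sin(-0.2618)·0.5 = 3.9676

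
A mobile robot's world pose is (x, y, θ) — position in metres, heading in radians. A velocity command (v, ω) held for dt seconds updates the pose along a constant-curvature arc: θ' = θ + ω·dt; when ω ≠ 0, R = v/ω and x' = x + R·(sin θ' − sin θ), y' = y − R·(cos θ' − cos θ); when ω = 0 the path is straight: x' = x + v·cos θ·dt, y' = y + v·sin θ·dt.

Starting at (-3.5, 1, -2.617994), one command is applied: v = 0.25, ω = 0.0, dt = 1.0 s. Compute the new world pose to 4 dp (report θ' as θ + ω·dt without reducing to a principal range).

(-3.7165, 0.8750, -2.6180)

θ' = -2.6180 + 0.0·1.0 = -2.6180
ω = 0 → straight: x' = -3.5 + 0.25·cos(-2.6180)·1.0 = -3.7165
y' = 1 + 0.25·sin(-2.6180)·1.0 = 0.8750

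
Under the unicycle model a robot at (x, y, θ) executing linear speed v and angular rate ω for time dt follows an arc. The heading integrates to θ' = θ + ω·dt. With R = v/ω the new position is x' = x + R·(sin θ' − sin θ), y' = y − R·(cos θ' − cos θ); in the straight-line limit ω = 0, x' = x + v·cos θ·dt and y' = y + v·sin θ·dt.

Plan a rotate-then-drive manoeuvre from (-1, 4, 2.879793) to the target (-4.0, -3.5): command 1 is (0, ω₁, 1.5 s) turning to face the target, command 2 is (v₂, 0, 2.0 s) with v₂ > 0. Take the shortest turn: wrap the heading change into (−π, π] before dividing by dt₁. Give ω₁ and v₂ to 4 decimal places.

ω₁ = 0.9681, v₂ = 4.0389

heading to target = atan2(-3.5−4, -4−-1) = -1.9513
Δθ = wrap(-1.9513 − 2.8798) = 1.4521; ω₁ = Δθ/dt₁ = 0.9681
distance = √((-4−-1)² + (-3.5−4)²) = 8.0777; v₂ = distance/dt₂ = 4.0389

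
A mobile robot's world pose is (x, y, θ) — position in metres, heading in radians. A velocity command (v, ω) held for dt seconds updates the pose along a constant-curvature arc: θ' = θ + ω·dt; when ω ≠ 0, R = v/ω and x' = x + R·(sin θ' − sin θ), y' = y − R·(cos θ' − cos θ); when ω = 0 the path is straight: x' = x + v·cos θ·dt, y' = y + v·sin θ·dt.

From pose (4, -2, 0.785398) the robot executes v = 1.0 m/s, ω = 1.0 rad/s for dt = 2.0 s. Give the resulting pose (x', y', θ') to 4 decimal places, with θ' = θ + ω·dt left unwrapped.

θ' = 0.7854 + 1.0·2.0 = 2.7854
R = v/ω = 1.0/1.0 = 1.0000
x' = 4 + 1.0000·(sin 2.7854 − sin 0.7854) = 3.6416
y' = -2 − 1.0000·(cos 2.7854 − cos 0.7854) = -0.3557

(3.6416, -0.3557, 2.7854)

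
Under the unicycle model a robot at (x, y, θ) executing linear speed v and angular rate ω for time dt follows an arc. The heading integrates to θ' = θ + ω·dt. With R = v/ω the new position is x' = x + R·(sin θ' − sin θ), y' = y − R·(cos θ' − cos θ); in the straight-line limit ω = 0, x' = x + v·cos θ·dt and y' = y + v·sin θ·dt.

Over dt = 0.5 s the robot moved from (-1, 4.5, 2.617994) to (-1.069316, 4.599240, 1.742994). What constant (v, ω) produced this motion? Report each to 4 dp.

v = 0.2500, ω = -1.7500

Δθ = 1.742994 − 2.617994 = -0.875000
ω = Δθ/dt = -0.875000/0.5 = -1.7500
R = −Δy/(cos θ' − cos θ) = -0.1429
v = R·ω = -0.1429·-1.7500 = 0.2500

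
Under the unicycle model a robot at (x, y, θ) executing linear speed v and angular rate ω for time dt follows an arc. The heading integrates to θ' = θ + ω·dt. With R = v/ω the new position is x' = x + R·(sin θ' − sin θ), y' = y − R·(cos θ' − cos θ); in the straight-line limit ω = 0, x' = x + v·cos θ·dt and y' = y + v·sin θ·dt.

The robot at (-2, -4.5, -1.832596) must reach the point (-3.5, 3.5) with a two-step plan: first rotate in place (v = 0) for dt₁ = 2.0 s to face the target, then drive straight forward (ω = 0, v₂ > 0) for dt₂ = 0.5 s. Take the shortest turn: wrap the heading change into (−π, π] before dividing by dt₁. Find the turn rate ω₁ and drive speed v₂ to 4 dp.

ω₁ = -1.3472, v₂ = 16.2788

heading to target = atan2(3.5−-4.5, -3.5−-2) = 1.7561
Δθ = wrap(1.7561 − -1.8326) = -2.6944; ω₁ = Δθ/dt₁ = -1.3472
distance = √((-3.5−-2)² + (3.5−-4.5)²) = 8.1394; v₂ = distance/dt₂ = 16.2788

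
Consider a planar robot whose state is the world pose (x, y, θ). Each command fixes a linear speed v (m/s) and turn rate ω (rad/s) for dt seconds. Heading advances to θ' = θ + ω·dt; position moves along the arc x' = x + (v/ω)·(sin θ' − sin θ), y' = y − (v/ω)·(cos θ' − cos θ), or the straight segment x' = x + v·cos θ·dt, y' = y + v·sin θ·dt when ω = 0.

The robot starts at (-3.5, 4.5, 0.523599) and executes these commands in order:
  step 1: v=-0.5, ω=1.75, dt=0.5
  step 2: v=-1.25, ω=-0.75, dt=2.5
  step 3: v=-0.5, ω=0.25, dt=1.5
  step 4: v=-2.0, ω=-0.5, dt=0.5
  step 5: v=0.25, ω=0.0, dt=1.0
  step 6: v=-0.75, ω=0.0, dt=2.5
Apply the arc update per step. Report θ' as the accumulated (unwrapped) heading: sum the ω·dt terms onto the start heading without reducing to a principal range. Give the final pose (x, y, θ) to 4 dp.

step 1: θ'=1.3986 (R=-0.2857) → pose (-3.6386, 4.3015, 1.3986)
step 2: θ'=-0.4764 (R=1.6667) → pose (-6.0450, 3.1060, -0.4764)
step 3: θ'=-0.1014 (R=-2.0000) → pose (-6.7597, 3.3184, -0.1014)
step 4: θ'=-0.3514 (R=4.0000) → pose (-7.7316, 3.5423, -0.3514)
step 5: θ'=-0.3514 (straight) → pose (-7.4969, 3.4563, -0.3514)
step 6: θ'=-0.3514 (straight) → pose (-9.2573, 4.1017, -0.3514)

(-9.2573, 4.1017, -0.3514)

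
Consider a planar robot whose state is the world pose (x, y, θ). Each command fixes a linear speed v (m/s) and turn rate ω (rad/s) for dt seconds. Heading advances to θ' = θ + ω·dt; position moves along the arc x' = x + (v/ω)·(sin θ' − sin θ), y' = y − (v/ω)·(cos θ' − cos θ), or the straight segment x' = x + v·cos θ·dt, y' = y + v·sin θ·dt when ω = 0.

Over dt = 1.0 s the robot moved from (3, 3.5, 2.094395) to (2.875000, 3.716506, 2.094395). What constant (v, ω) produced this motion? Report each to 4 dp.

Δθ = 2.094395 − 2.094395 = 0.000000
ω = Δθ/dt = 0.000000/1.0 = 0.0000
ω = 0 → v = (Δx·cos θ + Δy·sin θ)/dt = 0.2500

v = 0.2500, ω = 0.0000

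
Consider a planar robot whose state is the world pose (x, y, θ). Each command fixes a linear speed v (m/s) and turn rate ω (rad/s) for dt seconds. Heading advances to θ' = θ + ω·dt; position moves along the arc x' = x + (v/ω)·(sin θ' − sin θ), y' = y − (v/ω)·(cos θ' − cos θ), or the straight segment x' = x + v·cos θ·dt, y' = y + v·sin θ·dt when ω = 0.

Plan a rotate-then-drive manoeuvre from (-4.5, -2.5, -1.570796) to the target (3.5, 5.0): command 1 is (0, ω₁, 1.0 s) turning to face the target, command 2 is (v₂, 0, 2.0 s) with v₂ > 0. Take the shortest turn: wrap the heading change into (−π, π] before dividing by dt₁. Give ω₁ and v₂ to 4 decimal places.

heading to target = atan2(5−-2.5, 3.5−-4.5) = 0.7532
Δθ = wrap(0.7532 − -1.5708) = 2.3239; ω₁ = Δθ/dt₁ = 2.3239
distance = √((3.5−-4.5)² + (5−-2.5)²) = 10.9659; v₂ = distance/dt₂ = 5.4829

ω₁ = 2.3239, v₂ = 5.4829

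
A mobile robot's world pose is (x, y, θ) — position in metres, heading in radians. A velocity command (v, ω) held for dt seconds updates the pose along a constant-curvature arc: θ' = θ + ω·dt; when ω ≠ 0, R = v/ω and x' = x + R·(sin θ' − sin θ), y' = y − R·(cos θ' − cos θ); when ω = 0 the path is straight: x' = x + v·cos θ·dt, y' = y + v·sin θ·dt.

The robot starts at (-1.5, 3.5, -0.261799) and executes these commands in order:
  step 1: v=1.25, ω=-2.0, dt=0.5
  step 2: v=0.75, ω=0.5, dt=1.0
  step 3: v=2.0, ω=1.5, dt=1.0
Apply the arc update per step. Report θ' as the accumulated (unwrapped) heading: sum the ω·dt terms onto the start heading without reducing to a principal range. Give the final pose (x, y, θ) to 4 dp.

step 1: θ'=-1.2618 (R=-0.6250) → pose (-1.0664, 3.0864, -1.2618)
step 2: θ'=-0.7618 (R=1.5000) → pose (-0.6727, 2.4571, -0.7618)
step 3: θ'=0.7382 (R=1.3333) → pose (1.1448, 2.4357, 0.7382)

(1.1448, 2.4357, 0.7382)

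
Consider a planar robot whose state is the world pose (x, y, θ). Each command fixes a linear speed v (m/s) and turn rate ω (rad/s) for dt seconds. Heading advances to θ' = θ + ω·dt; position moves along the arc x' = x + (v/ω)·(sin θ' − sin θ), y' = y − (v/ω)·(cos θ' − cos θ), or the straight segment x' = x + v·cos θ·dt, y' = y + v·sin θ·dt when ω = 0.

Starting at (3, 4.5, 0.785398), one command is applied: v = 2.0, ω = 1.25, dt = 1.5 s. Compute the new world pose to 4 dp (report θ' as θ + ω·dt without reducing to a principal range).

(2.6092, 7.0497, 2.6604)

θ' = 0.7854 + 1.25·1.5 = 2.6604
R = v/ω = 2.0/1.25 = 1.6000
x' = 3 + 1.6000·(sin 2.6604 − sin 0.7854) = 2.6092
y' = 4.5 − 1.6000·(cos 2.6604 − cos 0.7854) = 7.0497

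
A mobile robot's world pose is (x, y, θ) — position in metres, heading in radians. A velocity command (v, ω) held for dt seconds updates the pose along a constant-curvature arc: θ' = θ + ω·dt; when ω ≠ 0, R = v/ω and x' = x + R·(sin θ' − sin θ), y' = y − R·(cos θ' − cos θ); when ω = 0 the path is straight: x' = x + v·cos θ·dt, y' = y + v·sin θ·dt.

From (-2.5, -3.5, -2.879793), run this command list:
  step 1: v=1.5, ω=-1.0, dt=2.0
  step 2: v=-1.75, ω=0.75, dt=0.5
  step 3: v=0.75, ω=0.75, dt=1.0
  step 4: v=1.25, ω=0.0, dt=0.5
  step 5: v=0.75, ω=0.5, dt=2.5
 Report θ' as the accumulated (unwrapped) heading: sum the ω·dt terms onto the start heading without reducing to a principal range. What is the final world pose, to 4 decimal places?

(-7.0191, -1.7202, -2.5048)

step 1: θ'=-4.8798 (R=-1.5000) → pose (-4.3673, -1.8012, -4.8798)
step 2: θ'=-4.5048 (R=-2.3333) → pose (-4.3498, -2.6709, -4.5048)
step 3: θ'=-3.7548 (R=1.0000) → pose (-4.7528, -2.0592, -3.7548)
step 4: θ'=-3.7548 (straight) → pose (-5.2640, -1.6995, -3.7548)
step 5: θ'=-2.5048 (R=1.5000) → pose (-7.0191, -1.7202, -2.5048)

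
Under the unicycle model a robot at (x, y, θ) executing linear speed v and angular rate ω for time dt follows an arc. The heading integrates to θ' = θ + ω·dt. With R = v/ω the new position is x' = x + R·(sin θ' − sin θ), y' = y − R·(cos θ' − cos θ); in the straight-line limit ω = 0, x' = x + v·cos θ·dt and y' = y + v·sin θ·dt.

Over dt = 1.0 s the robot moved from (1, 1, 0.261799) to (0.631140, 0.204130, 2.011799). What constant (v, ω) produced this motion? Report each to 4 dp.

v = -1.0000, ω = 1.7500

Δθ = 2.011799 − 0.261799 = 1.750000
ω = Δθ/dt = 1.750000/1.0 = 1.7500
R = −Δy/(cos θ' − cos θ) = -0.5714
v = R·ω = -0.5714·1.7500 = -1.0000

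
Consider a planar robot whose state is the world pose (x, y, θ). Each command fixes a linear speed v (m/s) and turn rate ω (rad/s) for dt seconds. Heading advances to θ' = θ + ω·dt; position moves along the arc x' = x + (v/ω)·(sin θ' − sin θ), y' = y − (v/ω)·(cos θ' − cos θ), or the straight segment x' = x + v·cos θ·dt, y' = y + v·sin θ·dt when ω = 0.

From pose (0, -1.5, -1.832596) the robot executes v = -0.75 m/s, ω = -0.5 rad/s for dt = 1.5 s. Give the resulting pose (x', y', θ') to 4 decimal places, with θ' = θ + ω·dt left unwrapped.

(0.6534, -0.6165, -2.5826)

θ' = -1.8326 + -0.5·1.5 = -2.5826
R = v/ω = -0.75/-0.5 = 1.5000
x' = 0 + 1.5000·(sin -2.5826 − sin -1.8326) = 0.6534
y' = -1.5 − 1.5000·(cos -2.5826 − cos -1.8326) = -0.6165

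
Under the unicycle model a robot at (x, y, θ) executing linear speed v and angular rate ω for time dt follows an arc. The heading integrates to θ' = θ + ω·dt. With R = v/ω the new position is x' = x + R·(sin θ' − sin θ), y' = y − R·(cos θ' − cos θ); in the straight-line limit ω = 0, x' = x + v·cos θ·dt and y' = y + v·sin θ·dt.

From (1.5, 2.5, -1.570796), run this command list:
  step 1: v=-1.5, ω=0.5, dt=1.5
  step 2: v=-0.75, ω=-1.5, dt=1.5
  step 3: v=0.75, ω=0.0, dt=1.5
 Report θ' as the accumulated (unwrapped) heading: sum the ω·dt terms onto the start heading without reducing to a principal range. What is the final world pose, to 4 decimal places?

(-0.0966, 5.3049, -3.0708)

step 1: θ'=-0.8208 (R=-3.0000) → pose (0.6951, 4.5449, -0.8208)
step 2: θ'=-3.0708 (R=0.5000) → pose (1.0255, 5.3845, -3.0708)
step 3: θ'=-3.0708 (straight) → pose (-0.0966, 5.3049, -3.0708)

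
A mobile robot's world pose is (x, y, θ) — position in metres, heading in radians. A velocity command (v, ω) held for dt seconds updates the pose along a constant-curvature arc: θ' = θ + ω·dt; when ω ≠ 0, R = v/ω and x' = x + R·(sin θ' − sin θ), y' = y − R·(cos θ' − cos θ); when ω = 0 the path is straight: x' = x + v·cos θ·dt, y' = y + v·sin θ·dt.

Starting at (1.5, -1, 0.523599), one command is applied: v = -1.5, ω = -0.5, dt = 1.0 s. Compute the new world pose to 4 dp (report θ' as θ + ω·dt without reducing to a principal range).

θ' = 0.5236 + -0.5·1.0 = 0.0236
R = v/ω = -1.5/-0.5 = 3.0000
x' = 1.5 + 3.0000·(sin 0.0236 − sin 0.5236) = 0.0708
y' = -1 − 3.0000·(cos 0.0236 − cos 0.5236) = -1.4011

(0.0708, -1.4011, 0.0236)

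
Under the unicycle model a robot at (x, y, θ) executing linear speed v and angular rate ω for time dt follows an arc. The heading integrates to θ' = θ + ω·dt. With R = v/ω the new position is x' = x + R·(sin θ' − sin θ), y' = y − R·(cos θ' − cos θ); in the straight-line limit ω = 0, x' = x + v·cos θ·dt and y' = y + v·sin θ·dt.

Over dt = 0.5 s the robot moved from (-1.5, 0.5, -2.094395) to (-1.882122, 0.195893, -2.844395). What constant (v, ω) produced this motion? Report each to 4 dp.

Δθ = -2.844395 − -2.094395 = -0.750000
ω = Δθ/dt = -0.750000/0.5 = -1.5000
R = Δx/(sin θ' − sin θ) = -0.6667
v = R·ω = -0.6667·-1.5000 = 1.0000

v = 1.0000, ω = -1.5000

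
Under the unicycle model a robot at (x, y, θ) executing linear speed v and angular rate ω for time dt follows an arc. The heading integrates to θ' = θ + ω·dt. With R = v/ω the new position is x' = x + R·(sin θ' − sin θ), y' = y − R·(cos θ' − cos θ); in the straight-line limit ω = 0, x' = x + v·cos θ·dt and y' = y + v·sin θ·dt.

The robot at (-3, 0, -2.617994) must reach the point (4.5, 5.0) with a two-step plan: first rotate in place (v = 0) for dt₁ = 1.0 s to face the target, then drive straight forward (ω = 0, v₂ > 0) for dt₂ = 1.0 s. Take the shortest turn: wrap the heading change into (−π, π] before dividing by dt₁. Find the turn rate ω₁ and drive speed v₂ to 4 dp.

ω₁ = -3.0772, v₂ = 9.0139

heading to target = atan2(5−0, 4.5−-3) = 0.5880
Δθ = wrap(0.5880 − -2.6180) = -3.0772; ω₁ = Δθ/dt₁ = -3.0772
distance = √((4.5−-3)² + (5−0)²) = 9.0139; v₂ = distance/dt₂ = 9.0139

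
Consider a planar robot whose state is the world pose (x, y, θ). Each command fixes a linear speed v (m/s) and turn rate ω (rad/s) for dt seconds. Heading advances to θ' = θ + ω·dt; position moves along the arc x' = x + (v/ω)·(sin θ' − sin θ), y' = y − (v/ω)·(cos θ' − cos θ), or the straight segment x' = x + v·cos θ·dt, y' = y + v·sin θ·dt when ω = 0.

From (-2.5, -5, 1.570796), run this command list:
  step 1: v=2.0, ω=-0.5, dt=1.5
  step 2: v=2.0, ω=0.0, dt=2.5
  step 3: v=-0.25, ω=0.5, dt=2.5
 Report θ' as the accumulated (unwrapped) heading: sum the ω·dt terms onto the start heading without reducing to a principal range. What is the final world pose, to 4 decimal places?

step 1: θ'=0.8208 (R=-4.0000) → pose (-1.4268, -2.2734, 0.8208)
step 2: θ'=0.8208 (straight) → pose (1.9814, 1.3850, 0.8208)
step 3: θ'=2.0708 (R=-0.5000) → pose (1.9085, 0.8045, 2.0708)

(1.9085, 0.8045, 2.0708)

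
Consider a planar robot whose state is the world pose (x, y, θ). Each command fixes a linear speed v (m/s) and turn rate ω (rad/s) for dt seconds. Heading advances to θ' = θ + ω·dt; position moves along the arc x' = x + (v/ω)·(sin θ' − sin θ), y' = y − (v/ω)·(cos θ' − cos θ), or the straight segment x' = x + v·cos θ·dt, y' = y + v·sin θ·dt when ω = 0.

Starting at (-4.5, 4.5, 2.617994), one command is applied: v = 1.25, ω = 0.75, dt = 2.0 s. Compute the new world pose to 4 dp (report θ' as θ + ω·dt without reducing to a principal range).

(-6.7141, 3.9900, 4.1180)

θ' = 2.6180 + 0.75·2.0 = 4.1180
R = v/ω = 1.25/0.75 = 1.6667
x' = -4.5 + 1.6667·(sin 4.1180 − sin 2.6180) = -6.7141
y' = 4.5 − 1.6667·(cos 4.1180 − cos 2.6180) = 3.9900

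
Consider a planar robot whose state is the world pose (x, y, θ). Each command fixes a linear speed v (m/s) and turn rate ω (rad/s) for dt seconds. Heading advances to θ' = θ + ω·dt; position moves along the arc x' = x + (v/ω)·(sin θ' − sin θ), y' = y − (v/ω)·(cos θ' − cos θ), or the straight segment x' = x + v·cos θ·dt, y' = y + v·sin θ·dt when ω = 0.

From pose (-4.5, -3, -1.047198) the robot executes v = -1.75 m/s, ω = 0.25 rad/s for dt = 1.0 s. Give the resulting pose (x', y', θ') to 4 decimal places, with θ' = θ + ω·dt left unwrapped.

θ' = -1.0472 + 0.25·1.0 = -0.7972
R = v/ω = -1.75/0.25 = -7.0000
x' = -4.5 + -7.0000·(sin -0.7972 − sin -1.0472) = -5.5544
y' = -3 − -7.0000·(cos -0.7972 − cos -1.0472) = -1.6090

(-5.5544, -1.6090, -0.7972)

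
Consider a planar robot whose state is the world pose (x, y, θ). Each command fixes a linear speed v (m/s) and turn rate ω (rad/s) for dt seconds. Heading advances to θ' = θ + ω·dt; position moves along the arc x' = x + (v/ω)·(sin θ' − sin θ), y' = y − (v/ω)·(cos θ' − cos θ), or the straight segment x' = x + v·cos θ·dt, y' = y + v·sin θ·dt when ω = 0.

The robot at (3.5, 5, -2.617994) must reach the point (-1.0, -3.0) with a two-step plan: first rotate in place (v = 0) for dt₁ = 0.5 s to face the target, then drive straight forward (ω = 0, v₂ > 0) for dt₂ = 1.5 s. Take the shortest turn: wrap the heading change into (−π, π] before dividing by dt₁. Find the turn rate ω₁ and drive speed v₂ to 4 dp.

heading to target = atan2(-3−5, -1−3.5) = -2.0832
Δθ = wrap(-2.0832 − -2.6180) = 0.5348; ω₁ = Δθ/dt₁ = 1.0696
distance = √((-1−3.5)² + (-3−5)²) = 9.1788; v₂ = distance/dt₂ = 6.1192

ω₁ = 1.0696, v₂ = 6.1192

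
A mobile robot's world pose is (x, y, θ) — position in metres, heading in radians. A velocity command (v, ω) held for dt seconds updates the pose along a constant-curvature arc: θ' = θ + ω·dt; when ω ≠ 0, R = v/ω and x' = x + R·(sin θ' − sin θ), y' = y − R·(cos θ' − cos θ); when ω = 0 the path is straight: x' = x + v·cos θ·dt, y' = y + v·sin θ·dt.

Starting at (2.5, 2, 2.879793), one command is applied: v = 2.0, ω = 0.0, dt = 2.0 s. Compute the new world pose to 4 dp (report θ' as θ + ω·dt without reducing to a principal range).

θ' = 2.8798 + 0.0·2.0 = 2.8798
ω = 0 → straight: x' = 2.5 + 2.0·cos(2.8798)·2.0 = -1.3637
y' = 2 + 2.0·sin(2.8798)·2.0 = 3.0353

(-1.3637, 3.0353, 2.8798)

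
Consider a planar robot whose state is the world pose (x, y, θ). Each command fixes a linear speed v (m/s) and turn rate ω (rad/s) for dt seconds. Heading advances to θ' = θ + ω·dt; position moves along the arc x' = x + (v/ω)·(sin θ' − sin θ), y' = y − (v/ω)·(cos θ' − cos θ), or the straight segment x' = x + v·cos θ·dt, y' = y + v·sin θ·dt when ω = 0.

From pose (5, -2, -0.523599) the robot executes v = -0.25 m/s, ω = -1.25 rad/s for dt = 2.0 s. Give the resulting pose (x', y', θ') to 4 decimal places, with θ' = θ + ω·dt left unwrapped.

(5.0765, -1.6282, -3.0236)

θ' = -0.5236 + -1.25·2.0 = -3.0236
R = v/ω = -0.25/-1.25 = 0.2000
x' = 5 + 0.2000·(sin -3.0236 − sin -0.5236) = 5.0765
y' = -2 − 0.2000·(cos -3.0236 − cos -0.5236) = -1.6282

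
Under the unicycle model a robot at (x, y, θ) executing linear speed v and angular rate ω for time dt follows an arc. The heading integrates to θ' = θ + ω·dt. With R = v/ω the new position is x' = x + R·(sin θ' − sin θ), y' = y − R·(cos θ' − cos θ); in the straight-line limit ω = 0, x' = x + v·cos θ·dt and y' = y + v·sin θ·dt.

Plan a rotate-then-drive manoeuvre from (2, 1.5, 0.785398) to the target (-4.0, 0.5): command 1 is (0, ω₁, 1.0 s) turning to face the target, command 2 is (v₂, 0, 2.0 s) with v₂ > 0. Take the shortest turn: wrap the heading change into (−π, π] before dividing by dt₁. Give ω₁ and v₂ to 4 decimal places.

heading to target = atan2(0.5−1.5, -4−2) = -2.9764
Δθ = wrap(-2.9764 − 0.7854) = 2.5213; ω₁ = Δθ/dt₁ = 2.5213
distance = √((-4−2)² + (0.5−1.5)²) = 6.0828; v₂ = distance/dt₂ = 3.0414

ω₁ = 2.5213, v₂ = 3.0414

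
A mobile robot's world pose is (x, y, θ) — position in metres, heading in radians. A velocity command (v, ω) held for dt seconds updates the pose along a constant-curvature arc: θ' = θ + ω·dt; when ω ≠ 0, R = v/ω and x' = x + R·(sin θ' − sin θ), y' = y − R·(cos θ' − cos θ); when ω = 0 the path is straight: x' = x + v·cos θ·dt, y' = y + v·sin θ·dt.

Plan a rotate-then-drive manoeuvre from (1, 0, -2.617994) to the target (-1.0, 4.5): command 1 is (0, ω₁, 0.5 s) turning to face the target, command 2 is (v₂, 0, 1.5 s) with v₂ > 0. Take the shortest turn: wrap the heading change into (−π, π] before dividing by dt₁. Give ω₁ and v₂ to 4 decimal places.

ω₁ = -3.3523, v₂ = 3.2830

heading to target = atan2(4.5−0, -1−1) = 1.9890
Δθ = wrap(1.9890 − -2.6180) = -1.6762; ω₁ = Δθ/dt₁ = -3.3523
distance = √((-1−1)² + (4.5−0)²) = 4.9244; v₂ = distance/dt₂ = 3.2830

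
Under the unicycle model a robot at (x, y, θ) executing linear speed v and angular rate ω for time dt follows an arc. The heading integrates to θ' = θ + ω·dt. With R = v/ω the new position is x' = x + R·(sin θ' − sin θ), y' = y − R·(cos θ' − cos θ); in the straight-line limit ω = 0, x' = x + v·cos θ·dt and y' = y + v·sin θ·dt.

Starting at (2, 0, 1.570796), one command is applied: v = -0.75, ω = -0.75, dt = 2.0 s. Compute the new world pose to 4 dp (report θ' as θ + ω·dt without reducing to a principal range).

(1.0707, -0.9975, 0.0708)

θ' = 1.5708 + -0.75·2.0 = 0.0708
R = v/ω = -0.75/-0.75 = 1.0000
x' = 2 + 1.0000·(sin 0.0708 − sin 1.5708) = 1.0707
y' = 0 − 1.0000·(cos 0.0708 − cos 1.5708) = -0.9975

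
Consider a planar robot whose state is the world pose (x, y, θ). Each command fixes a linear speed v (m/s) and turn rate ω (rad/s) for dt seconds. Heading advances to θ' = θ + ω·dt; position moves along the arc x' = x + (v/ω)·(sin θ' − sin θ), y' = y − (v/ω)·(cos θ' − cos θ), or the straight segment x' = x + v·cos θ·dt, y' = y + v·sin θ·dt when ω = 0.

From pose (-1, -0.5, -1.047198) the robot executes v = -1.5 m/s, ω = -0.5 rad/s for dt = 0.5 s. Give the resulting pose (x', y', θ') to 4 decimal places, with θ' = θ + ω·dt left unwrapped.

(-1.2903, 0.1894, -1.2972)

θ' = -1.0472 + -0.5·0.5 = -1.2972
R = v/ω = -1.5/-0.5 = 3.0000
x' = -1 + 3.0000·(sin -1.2972 − sin -1.0472) = -1.2903
y' = -0.5 − 3.0000·(cos -1.2972 − cos -1.0472) = 0.1894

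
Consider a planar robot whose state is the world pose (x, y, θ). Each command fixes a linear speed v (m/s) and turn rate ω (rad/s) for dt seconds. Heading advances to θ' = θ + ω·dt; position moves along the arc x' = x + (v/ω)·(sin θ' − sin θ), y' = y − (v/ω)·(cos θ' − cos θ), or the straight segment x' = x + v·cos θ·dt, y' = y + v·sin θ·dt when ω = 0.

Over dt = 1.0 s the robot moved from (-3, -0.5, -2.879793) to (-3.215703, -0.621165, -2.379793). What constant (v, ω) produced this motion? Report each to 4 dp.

Δθ = -2.379793 − -2.879793 = 0.500000
ω = Δθ/dt = 0.500000/1.0 = 0.5000
R = Δx/(sin θ' − sin θ) = 0.5000
v = R·ω = 0.5000·0.5000 = 0.2500

v = 0.2500, ω = 0.5000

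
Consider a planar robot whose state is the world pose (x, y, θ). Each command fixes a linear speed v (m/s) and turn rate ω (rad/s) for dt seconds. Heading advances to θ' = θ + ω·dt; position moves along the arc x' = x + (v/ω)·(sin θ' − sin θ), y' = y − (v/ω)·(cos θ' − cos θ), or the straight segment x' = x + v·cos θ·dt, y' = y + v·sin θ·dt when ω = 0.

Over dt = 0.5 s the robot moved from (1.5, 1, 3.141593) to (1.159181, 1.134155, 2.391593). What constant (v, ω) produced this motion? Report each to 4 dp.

Δθ = 2.391593 − 3.141593 = -0.750000
ω = Δθ/dt = -0.750000/0.5 = -1.5000
R = Δx/(sin θ' − sin θ) = -0.5000
v = R·ω = -0.5000·-1.5000 = 0.7500

v = 0.7500, ω = -1.5000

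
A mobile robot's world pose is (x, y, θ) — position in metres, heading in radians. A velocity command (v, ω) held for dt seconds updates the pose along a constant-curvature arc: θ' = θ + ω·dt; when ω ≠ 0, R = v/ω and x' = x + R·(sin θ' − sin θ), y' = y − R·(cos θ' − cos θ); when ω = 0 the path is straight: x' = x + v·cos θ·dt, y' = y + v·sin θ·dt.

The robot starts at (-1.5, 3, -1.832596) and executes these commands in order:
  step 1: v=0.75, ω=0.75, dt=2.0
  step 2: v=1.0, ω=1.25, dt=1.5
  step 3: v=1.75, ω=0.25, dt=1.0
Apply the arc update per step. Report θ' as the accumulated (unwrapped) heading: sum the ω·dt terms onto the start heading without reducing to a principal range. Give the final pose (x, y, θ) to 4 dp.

(0.0319, 4.2667, 1.7924)

step 1: θ'=-0.3326 (R=1.0000) → pose (-0.8606, 1.7960, -0.3326)
step 2: θ'=1.5424 (R=0.8000) → pose (0.2003, 2.5294, 1.5424)
step 3: θ'=1.7924 (R=7.0000) → pose (0.0319, 4.2667, 1.7924)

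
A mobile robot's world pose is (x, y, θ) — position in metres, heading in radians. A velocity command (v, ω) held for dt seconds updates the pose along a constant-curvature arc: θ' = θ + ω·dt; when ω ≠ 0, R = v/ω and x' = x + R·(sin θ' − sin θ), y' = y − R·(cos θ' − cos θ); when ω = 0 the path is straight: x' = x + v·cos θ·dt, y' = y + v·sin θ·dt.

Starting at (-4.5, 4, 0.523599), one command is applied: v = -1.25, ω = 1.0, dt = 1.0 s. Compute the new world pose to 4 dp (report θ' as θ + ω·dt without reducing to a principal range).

(-5.1236, 2.9764, 1.5236)

θ' = 0.5236 + 1.0·1.0 = 1.5236
R = v/ω = -1.25/1.0 = -1.2500
x' = -4.5 + -1.2500·(sin 1.5236 − sin 0.5236) = -5.1236
y' = 4 − -1.2500·(cos 1.5236 − cos 0.5236) = 2.9764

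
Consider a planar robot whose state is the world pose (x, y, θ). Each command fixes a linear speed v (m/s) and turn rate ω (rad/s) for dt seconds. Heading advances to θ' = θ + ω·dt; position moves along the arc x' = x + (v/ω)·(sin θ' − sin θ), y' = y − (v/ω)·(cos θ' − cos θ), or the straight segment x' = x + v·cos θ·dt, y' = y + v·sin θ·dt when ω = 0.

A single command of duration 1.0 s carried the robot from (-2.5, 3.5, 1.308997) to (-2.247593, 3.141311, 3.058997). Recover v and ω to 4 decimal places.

v = -0.5000, ω = 1.7500

Δθ = 3.058997 − 1.308997 = 1.750000
ω = Δθ/dt = 1.750000/1.0 = 1.7500
R = −Δy/(cos θ' − cos θ) = -0.2857
v = R·ω = -0.2857·1.7500 = -0.5000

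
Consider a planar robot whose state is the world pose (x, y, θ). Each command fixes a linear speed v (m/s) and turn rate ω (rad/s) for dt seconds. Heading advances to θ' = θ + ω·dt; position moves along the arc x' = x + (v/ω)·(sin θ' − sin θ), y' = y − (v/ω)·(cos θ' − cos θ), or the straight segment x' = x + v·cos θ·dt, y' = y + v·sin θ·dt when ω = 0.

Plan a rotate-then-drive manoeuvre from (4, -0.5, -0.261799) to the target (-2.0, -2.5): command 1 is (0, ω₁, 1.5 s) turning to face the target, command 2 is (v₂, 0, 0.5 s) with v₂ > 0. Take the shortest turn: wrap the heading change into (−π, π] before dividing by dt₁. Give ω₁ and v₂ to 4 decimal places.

ω₁ = -1.7054, v₂ = 12.6491

heading to target = atan2(-2.5−-0.5, -2−4) = -2.8198
Δθ = wrap(-2.8198 − -0.2618) = -2.5580; ω₁ = Δθ/dt₁ = -1.7054
distance = √((-2−4)² + (-2.5−-0.5)²) = 6.3246; v₂ = distance/dt₂ = 12.6491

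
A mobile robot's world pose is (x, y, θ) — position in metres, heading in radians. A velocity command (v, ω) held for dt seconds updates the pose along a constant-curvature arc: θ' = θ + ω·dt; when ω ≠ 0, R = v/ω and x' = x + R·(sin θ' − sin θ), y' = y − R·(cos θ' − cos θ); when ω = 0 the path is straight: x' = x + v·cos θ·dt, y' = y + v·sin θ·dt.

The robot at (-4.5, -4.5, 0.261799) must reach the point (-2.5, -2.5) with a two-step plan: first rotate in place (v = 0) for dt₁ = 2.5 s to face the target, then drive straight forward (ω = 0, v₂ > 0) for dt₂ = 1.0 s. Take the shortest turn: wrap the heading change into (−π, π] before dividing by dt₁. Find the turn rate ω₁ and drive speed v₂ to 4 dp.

ω₁ = 0.2094, v₂ = 2.8284

heading to target = atan2(-2.5−-4.5, -2.5−-4.5) = 0.7854
Δθ = wrap(0.7854 − 0.2618) = 0.5236; ω₁ = Δθ/dt₁ = 0.2094
distance = √((-2.5−-4.5)² + (-2.5−-4.5)²) = 2.8284; v₂ = distance/dt₂ = 2.8284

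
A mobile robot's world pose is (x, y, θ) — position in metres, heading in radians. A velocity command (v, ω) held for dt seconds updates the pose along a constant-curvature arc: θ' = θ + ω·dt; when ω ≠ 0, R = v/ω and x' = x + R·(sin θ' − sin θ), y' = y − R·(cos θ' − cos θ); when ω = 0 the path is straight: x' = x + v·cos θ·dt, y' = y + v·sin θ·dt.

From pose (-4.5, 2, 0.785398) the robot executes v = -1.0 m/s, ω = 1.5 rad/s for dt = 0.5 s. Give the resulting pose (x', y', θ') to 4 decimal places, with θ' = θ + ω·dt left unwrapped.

θ' = 0.7854 + 1.5·0.5 = 1.5354
R = v/ω = -1.0/1.5 = -0.6667
x' = -4.5 + -0.6667·(sin 1.5354 − sin 0.7854) = -4.6948
y' = 2 − -0.6667·(cos 1.5354 − cos 0.7854) = 1.5522

(-4.6948, 1.5522, 1.5354)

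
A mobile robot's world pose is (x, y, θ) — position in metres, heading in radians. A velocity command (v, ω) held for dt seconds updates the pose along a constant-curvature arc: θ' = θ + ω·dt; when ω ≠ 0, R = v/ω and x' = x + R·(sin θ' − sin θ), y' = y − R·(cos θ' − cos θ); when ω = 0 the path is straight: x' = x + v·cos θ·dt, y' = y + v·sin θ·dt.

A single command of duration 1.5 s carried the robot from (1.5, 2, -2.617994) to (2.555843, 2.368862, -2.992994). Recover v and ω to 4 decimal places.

v = -0.7500, ω = -0.2500

Δθ = -2.992994 − -2.617994 = -0.375000
ω = Δθ/dt = -0.375000/1.5 = -0.2500
R = Δx/(sin θ' − sin θ) = 3.0000
v = R·ω = 3.0000·-0.2500 = -0.7500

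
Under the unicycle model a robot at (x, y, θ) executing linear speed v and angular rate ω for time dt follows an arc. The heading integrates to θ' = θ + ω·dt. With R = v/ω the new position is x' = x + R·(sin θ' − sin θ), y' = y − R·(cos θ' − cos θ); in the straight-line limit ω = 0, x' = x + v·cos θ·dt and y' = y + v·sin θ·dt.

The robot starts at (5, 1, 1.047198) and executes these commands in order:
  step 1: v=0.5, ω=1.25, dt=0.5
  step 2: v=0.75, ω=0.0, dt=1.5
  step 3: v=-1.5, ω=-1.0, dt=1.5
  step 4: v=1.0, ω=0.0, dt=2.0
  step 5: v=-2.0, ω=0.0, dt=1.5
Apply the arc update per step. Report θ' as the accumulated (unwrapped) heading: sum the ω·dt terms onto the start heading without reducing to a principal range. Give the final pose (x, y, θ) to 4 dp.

step 1: θ'=1.6722 (R=0.4000) → pose (5.0515, 1.2405, 1.6722)
step 2: θ'=1.6722 (straight) → pose (4.9377, 2.3597, 1.6722)
step 3: θ'=0.1722 (R=1.5000) → pose (3.7024, 0.7301, 0.1722)
step 4: θ'=0.1722 (straight) → pose (5.6728, 1.0728, 0.1722)
step 5: θ'=0.1722 (straight) → pose (2.7172, 0.5587, 0.1722)

(2.7172, 0.5587, 0.1722)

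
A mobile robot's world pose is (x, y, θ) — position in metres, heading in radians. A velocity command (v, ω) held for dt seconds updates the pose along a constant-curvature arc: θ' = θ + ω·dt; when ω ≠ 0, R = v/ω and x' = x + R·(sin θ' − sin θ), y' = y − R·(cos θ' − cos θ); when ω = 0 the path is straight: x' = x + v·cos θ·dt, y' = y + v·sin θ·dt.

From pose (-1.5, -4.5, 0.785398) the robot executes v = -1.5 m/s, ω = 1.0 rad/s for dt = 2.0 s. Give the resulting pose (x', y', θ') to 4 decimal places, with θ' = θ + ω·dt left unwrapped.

(-0.9624, -6.9665, 2.7854)

θ' = 0.7854 + 1.0·2.0 = 2.7854
R = v/ω = -1.5/1.0 = -1.5000
x' = -1.5 + -1.5000·(sin 2.7854 − sin 0.7854) = -0.9624
y' = -4.5 − -1.5000·(cos 2.7854 − cos 0.7854) = -6.9665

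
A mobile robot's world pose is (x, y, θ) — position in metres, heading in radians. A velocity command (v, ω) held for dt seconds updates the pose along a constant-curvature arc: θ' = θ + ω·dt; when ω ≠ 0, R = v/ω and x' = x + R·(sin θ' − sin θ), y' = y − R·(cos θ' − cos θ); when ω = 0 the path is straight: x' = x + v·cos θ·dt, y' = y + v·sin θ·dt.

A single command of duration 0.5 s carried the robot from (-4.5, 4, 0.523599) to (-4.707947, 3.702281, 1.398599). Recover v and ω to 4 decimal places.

v = -0.7500, ω = 1.7500

Δθ = 1.398599 − 0.523599 = 0.875000
ω = Δθ/dt = 0.875000/0.5 = 1.7500
R = −Δy/(cos θ' − cos θ) = -0.4286
v = R·ω = -0.4286·1.7500 = -0.7500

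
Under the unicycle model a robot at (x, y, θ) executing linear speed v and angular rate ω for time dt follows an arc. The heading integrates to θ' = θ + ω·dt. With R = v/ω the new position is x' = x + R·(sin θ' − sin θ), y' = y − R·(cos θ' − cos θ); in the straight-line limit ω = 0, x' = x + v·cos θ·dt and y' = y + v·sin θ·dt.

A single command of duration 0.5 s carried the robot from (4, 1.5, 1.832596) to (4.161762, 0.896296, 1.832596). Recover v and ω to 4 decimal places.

v = -1.2500, ω = 0.0000

Δθ = 1.832596 − 1.832596 = 0.000000
ω = Δθ/dt = 0.000000/0.5 = 0.0000
ω = 0 → v = (Δx·cos θ + Δy·sin θ)/dt = -1.2500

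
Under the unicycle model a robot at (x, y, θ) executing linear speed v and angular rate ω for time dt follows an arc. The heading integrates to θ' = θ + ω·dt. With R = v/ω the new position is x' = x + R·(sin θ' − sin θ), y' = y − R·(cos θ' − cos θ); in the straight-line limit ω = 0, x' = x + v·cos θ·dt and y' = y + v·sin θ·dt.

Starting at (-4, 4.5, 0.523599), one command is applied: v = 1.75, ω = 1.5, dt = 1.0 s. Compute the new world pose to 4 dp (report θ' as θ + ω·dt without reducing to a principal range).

θ' = 0.5236 + 1.5·1.0 = 2.0236
R = v/ω = 1.75/1.5 = 1.1667
x' = -4 + 1.1667·(sin 2.0236 − sin 0.5236) = -3.5342
y' = 4.5 − 1.1667·(cos 2.0236 − cos 0.5236) = 6.0208

(-3.5342, 6.0208, 2.0236)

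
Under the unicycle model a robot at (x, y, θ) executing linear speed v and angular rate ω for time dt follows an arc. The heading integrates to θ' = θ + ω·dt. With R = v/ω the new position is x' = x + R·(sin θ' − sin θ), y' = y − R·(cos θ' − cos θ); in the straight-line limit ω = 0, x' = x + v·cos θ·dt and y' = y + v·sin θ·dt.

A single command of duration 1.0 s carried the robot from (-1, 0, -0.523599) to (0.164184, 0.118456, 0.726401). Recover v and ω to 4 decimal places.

Δθ = 0.726401 − -0.523599 = 1.250000
ω = Δθ/dt = 1.250000/1.0 = 1.2500
R = Δx/(sin θ' − sin θ) = 1.0000
v = R·ω = 1.0000·1.2500 = 1.2500

v = 1.2500, ω = 1.2500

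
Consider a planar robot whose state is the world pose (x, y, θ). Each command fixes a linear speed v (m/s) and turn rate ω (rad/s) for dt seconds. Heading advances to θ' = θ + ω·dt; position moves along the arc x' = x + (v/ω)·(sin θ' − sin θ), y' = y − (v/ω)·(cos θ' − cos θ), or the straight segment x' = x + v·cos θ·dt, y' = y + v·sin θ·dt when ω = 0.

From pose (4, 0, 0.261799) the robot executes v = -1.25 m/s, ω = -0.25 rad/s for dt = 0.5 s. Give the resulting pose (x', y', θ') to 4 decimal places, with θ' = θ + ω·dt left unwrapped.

θ' = 0.2618 + -0.25·0.5 = 0.1368
R = v/ω = -1.25/-0.25 = 5.0000
x' = 4 + 5.0000·(sin 0.1368 − sin 0.2618) = 3.3878
y' = 0 − 5.0000·(cos 0.1368 − cos 0.2618) = -0.1237

(3.3878, -0.1237, 0.1368)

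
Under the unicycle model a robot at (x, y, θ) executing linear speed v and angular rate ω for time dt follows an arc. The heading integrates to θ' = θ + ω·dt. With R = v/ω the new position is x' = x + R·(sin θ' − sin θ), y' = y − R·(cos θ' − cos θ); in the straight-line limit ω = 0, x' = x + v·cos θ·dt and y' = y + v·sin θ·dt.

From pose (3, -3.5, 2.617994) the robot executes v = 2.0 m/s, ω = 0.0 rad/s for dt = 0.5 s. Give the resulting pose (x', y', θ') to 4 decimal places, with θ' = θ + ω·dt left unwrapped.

(2.1340, -3.0000, 2.6180)

θ' = 2.6180 + 0.0·0.5 = 2.6180
ω = 0 → straight: x' = 3 + 2.0·cos(2.6180)·0.5 = 2.1340
y' = -3.5 + 2.0·sin(2.6180)·0.5 = -3.0000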